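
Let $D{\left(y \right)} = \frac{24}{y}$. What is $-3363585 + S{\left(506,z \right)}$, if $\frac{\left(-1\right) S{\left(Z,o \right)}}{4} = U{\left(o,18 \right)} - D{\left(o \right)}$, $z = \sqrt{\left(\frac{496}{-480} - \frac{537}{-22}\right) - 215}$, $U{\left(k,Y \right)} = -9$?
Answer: $-3363549 - \frac{48 i \sqrt{5216970}}{15809} \approx -3.3635 \cdot 10^{6} - 6.935 i$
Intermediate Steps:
$z = \frac{i \sqrt{5216970}}{165}$ ($z = \sqrt{\left(496 \left(- \frac{1}{480}\right) - - \frac{537}{22}\right) - 215} = \sqrt{\left(- \frac{31}{30} + \frac{537}{22}\right) - 215} = \sqrt{\frac{3857}{165} - 215} = \sqrt{- \frac{31618}{165}} = \frac{i \sqrt{5216970}}{165} \approx 13.843 i$)
$S{\left(Z,o \right)} = 36 + \frac{96}{o}$ ($S{\left(Z,o \right)} = - 4 \left(-9 - \frac{24}{o}\right) = 36 + \frac{96}{o}$)
$-3363585 + S{\left(506,z \right)} = -3363585 + \left(36 + \frac{96}{\frac{1}{165} i \sqrt{5216970}}\right) = -3363585 + \left(36 + 96 \left(- \frac{i \sqrt{5216970}}{31618}\right)\right) = -3363585 + \left(36 - \frac{48 i \sqrt{5216970}}{15809}\right) = -3363549 - \frac{48 i \sqrt{5216970}}{15809}$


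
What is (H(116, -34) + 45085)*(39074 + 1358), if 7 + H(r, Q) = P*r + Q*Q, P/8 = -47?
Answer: 105850976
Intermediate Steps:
P = -376 (P = 8*(-47) = -376)
H(r, Q) = -7 + Q² - 376*r (H(r, Q) = -7 + (-376*r + Q*Q) = -7 + (-376*r + Q²) = -7 + (Q² - 376*r) = -7 + Q² - 376*r)
(H(116, -34) + 45085)*(39074 + 1358) = ((-7 + (-34)² - 376*116) + 45085)*(39074 + 1358) = ((-7 + 1156 - 43616) + 45085)*40432 = (-42467 + 45085)*40432 = 2618*40432 = 105850976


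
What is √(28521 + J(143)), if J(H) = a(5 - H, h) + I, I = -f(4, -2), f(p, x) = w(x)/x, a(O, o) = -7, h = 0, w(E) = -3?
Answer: 5*√4562/2 ≈ 168.86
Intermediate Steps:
f(p, x) = -3/x
I = -3/2 (I = -(-3)/(-2) = -(-3)*(-1)/2 = -1*3/2 = -3/2 ≈ -1.5000)
J(H) = -17/2 (J(H) = -7 - 3/2 = -17/2)
√(28521 + J(143)) = √(28521 - 17/2) = √(57025/2) = 5*√4562/2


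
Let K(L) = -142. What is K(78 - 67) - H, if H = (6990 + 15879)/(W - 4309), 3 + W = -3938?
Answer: -34807/250 ≈ -139.23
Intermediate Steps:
W = -3941 (W = -3 - 3938 = -3941)
H = -693/250 (H = (6990 + 15879)/(-3941 - 4309) = 22869/(-8250) = 22869*(-1/8250) = -693/250 ≈ -2.7720)
K(78 - 67) - H = -142 - 1*(-693/250) = -142 + 693/250 = -34807/250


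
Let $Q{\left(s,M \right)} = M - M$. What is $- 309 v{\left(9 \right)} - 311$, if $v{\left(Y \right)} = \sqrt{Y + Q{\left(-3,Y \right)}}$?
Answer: $-1238$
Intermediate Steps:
$Q{\left(s,M \right)} = 0$
$v{\left(Y \right)} = \sqrt{Y}$ ($v{\left(Y \right)} = \sqrt{Y + 0} = \sqrt{Y}$)
$- 309 v{\left(9 \right)} - 311 = - 309 \sqrt{9} - 311 = \left(-309\right) 3 - 311 = -927 - 311 = -1238$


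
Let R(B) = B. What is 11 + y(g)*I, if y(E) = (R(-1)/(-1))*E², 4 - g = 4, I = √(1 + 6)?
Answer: 11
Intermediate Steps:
I = √7 ≈ 2.6458
g = 0 (g = 4 - 1*4 = 4 - 4 = 0)
y(E) = E² (y(E) = (-1/(-1))*E² = (-1*(-1))*E² = 1*E² = E²)
11 + y(g)*I = 11 + 0²*√7 = 11 + 0*√7 = 11 + 0 = 11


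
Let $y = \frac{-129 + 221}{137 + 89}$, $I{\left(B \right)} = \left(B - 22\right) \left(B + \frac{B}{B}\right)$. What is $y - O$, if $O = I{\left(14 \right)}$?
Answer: $\frac{13606}{113} \approx 120.41$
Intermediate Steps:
$I{\left(B \right)} = \left(1 + B\right) \left(-22 + B\right)$ ($I{\left(B \right)} = \left(-22 + B\right) \left(B + 1\right) = \left(-22 + B\right) \left(1 + B\right) = \left(1 + B\right) \left(-22 + B\right)$)
$O = -120$ ($O = -22 + 14^{2} - 294 = -22 + 196 - 294 = -120$)
$y = \frac{46}{113}$ ($y = \frac{92}{226} = 92 \cdot \frac{1}{226} = \frac{46}{113} \approx 0.40708$)
$y - O = \frac{46}{113} - -120 = \frac{46}{113} + 120 = \frac{13606}{113}$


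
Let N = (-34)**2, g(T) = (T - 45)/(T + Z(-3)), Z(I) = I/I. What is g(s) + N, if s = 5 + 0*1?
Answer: 3448/3 ≈ 1149.3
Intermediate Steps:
Z(I) = 1
s = 5 (s = 5 + 0 = 5)
g(T) = (-45 + T)/(1 + T) (g(T) = (T - 45)/(T + 1) = (-45 + T)/(1 + T))
N = 1156
g(s) + N = (-45 + 5)/(1 + 5) + 1156 = -40/6 + 1156 = (1/6)*(-40) + 1156 = -20/3 + 1156 = 3448/3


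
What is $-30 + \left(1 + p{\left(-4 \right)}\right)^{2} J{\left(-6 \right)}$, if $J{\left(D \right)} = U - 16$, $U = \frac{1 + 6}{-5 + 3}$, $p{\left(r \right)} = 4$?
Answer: $- \frac{1035}{2} \approx -517.5$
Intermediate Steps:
$U = - \frac{7}{2}$ ($U = \frac{7}{-2} = 7 \left(- \frac{1}{2}\right) = - \frac{7}{2} \approx -3.5$)
$J{\left(D \right)} = - \frac{39}{2}$ ($J{\left(D \right)} = - \frac{7}{2} - 16 = - \frac{39}{2}$)
$-30 + \left(1 + p{\left(-4 \right)}\right)^{2} J{\left(-6 \right)} = -30 + \left(1 + 4\right)^{2} \left(- \frac{39}{2}\right) = -30 + 5^{2} \left(- \frac{39}{2}\right) = -30 + 25 \left(- \frac{39}{2}\right) = -30 - \frac{975}{2} = - \frac{1035}{2}$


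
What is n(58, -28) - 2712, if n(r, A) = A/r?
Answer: -78662/29 ≈ -2712.5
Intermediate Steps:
n(58, -28) - 2712 = -28/58 - 2712 = -28*1/58 - 2712 = -14/29 - 2712 = -78662/29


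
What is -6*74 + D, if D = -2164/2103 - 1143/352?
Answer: -331839121/740256 ≈ -448.28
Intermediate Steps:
D = -3165457/740256 (D = -2164*1/2103 - 1143*1/352 = -2164/2103 - 1143/352 = -3165457/740256 ≈ -4.2762)
-6*74 + D = -6*74 - 3165457/740256 = -444 - 3165457/740256 = -331839121/740256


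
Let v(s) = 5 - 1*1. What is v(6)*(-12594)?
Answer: -50376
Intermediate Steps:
v(s) = 4 (v(s) = 5 - 1 = 4)
v(6)*(-12594) = 4*(-12594) = -50376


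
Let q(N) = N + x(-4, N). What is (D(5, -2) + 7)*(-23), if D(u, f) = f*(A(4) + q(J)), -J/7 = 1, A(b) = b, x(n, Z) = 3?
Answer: -161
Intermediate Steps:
J = -7 (J = -7*1 = -7)
q(N) = 3 + N (q(N) = N + 3 = 3 + N)
D(u, f) = 0 (D(u, f) = f*(4 + (3 - 7)) = f*(4 - 4) = f*0 = 0)
(D(5, -2) + 7)*(-23) = (0 + 7)*(-23) = 7*(-23) = -161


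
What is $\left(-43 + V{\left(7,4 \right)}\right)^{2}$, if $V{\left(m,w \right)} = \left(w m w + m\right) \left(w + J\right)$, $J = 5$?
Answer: $1056784$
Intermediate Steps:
$V{\left(m,w \right)} = \left(5 + w\right) \left(m + m w^{2}\right)$ ($V{\left(m,w \right)} = \left(w m w + m\right) \left(w + 5\right) = \left(m w w + m\right) \left(5 + w\right) = \left(m w^{2} + m\right) \left(5 + w\right) = \left(m + m w^{2}\right) \left(5 + w\right) = \left(5 + w\right) \left(m + m w^{2}\right)$)
$\left(-43 + V{\left(7,4 \right)}\right)^{2} = \left(-43 + 7 \left(5 + 4 + 4^{3} + 5 \cdot 4^{2}\right)\right)^{2} = \left(-43 + 7 \left(5 + 4 + 64 + 5 \cdot 16\right)\right)^{2} = \left(-43 + 7 \left(5 + 4 + 64 + 80\right)\right)^{2} = \left(-43 + 7 \cdot 153\right)^{2} = \left(-43 + 1071\right)^{2} = 1028^{2} = 1056784$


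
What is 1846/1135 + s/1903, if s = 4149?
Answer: 8222053/2159905 ≈ 3.8067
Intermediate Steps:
1846/1135 + s/1903 = 1846/1135 + 4149/1903 = 8222053/2159905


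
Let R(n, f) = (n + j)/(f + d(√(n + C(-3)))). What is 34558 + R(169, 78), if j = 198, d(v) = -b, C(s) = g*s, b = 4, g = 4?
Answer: 2557659/74 ≈ 34563.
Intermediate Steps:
C(s) = 4*s
d(v) = -4 (d(v) = -1*4 = -4)
R(n, f) = (198 + n)/(-4 + f) (R(n, f) = (n + 198)/(f - 4) = (198 + n)/(-4 + f))
34558 + R(169, 78) = 34558 + (198 + 169)/(-4 + 78) = 34558 + 367/74 = 2557659/74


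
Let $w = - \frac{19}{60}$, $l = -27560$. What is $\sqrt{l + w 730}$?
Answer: $\frac{7 i \sqrt{20418}}{6} \approx 166.71 i$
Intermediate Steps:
$w = - \frac{19}{60}$ ($w = \left(-19\right) \frac{1}{60} = - \frac{19}{60} \approx -0.31667$)
$\sqrt{l + w 730} = \sqrt{-27560 - \frac{1387}{6}} = \sqrt{- \frac{166747}{6}} = \frac{7 i \sqrt{20418}}{6}$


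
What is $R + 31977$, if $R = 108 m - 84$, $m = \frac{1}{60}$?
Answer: $\frac{159474}{5} \approx 31895.0$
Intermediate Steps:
$m = \frac{1}{60} \approx 0.016667$
$R = - \frac{411}{5}$ ($R = 108 \cdot \frac{1}{60} - 84 = \frac{9}{5} - 84 = - \frac{411}{5} \approx -82.2$)
$R + 31977 = - \frac{411}{5} + 31977 = \frac{159474}{5}$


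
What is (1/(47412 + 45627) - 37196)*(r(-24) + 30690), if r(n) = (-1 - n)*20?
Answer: -107800139729450/93039 ≈ -1.1587e+9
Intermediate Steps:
r(n) = -20 - 20*n
(1/(47412 + 45627) - 37196)*(r(-24) + 30690) = (1/(47412 + 45627) - 37196)*((-20 - 20*(-24)) + 30690) = (1/93039 - 37196)*((-20 + 480) + 30690) = (1/93039 - 37196)*(460 + 30690) = -3460678643/93039*31150 = -107800139729450/93039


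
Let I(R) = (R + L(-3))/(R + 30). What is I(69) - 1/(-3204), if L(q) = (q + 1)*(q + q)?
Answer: 28847/35244 ≈ 0.81849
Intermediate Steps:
L(q) = 2*q*(1 + q) (L(q) = (1 + q)*(2*q) = 2*q*(1 + q))
I(R) = (12 + R)/(30 + R) (I(R) = (R + 2*(-3)*(1 - 3))/(R + 30) = (R + 2*(-3)*(-2))/(30 + R) = (R + 12)/(30 + R) = (12 + R)/(30 + R))
I(69) - 1/(-3204) = (12 + 69)/(30 + 69) - 1/(-3204) = 81/99 - 1*(-1/3204) = (1/99)*81 + 1/3204 = 9/11 + 1/3204 = 28847/35244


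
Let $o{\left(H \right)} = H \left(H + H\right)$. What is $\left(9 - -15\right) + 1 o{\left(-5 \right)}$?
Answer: $74$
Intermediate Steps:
$o{\left(H \right)} = 2 H^{2}$ ($o{\left(H \right)} = H 2 H = 2 H^{2}$)
$\left(9 - -15\right) + 1 o{\left(-5 \right)} = \left(9 - -15\right) + 1 \cdot 2 \left(-5\right)^{2} = \left(9 + 15\right) + 1 \cdot 2 \cdot 25 = 24 + 1 \cdot 50 = 24 + 50 = 74$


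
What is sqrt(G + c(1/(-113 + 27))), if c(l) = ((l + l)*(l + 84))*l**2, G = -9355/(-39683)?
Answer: sqrt(20284079461719346)/293495468 ≈ 0.48526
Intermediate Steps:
G = 9355/39683 (G = -9355*(-1/39683) = 9355/39683 ≈ 0.23574)
c(l) = 2*l**3*(84 + l) (c(l) = ((2*l)*(84 + l))*l**2 = (2*l*(84 + l))*l**2 = 2*l**3*(84 + l))
sqrt(G + c(1/(-113 + 27))) = sqrt(9355/39683 + 2*(1/(-113 + 27))**3*(84 + 1/(-113 + 27))) = sqrt(9355/39683 + 2*(1/(-86))**3*(84 + 1/(-86))) = sqrt(9355/39683 + 2*(-1/86)**3*(84 - 1/86)) = sqrt(9355/39683 + 2*(-1/636056)*(7223/86)) = sqrt(9355/39683 - 7223/27350408) = sqrt(255576436531/1085346240664) = sqrt(20284079461719346)/293495468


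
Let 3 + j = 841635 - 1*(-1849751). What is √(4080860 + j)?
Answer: √6772243 ≈ 2602.4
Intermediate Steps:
j = 2691383 (j = -3 + (841635 - 1*(-1849751)) = -3 + (841635 + 1849751) = -3 + 2691386 = 2691383)
√(4080860 + j) = √(4080860 + 2691383) = √6772243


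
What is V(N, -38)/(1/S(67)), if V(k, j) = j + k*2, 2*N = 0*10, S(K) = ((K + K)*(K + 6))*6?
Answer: -2230296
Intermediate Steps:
S(K) = 12*K*(6 + K) (S(K) = ((2*K)*(6 + K))*6 = (2*K*(6 + K))*6 = 12*K*(6 + K))
N = 0 (N = (0*10)/2 = (1/2)*0 = 0)
V(k, j) = j + 2*k
V(N, -38)/(1/S(67)) = (-38 + 2*0)/(1/(12*67*(6 + 67))) = (-38 + 0)/(1/(12*67*73)) = -38/(1/58692) = -38/1/58692 = -38*58692 = -2230296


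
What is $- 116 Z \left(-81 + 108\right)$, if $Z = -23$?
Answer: $72036$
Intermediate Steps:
$- 116 Z \left(-81 + 108\right) = \left(-116\right) \left(-23\right) \left(-81 + 108\right) = 2668 \cdot 27 = 72036$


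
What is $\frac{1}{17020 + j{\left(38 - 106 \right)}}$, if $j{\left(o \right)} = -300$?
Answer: $\frac{1}{16720} \approx 5.9809 \cdot 10^{-5}$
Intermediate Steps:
$\frac{1}{17020 + j{\left(38 - 106 \right)}} = \frac{1}{17020 - 300} = \frac{1}{16720}$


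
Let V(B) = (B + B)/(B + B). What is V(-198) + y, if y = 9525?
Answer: 9526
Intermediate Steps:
V(B) = 1 (V(B) = (2*B)/((2*B)) = (2*B)*(1/(2*B)) = 1)
V(-198) + y = 1 + 9525 = 9526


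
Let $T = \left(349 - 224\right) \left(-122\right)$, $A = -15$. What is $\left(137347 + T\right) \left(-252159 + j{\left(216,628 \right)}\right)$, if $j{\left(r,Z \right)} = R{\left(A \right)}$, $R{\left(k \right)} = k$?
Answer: $-30789688878$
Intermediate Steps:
$j{\left(r,Z \right)} = -15$
$T = -15250$ ($T = 125 \left(-122\right) = -15250$)
$\left(137347 + T\right) \left(-252159 + j{\left(216,628 \right)}\right) = \left(137347 - 15250\right) \left(-252159 - 15\right) = 122097 \left(-252174\right) = -30789688878$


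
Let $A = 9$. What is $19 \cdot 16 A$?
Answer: $2736$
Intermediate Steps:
$19 \cdot 16 A = 19 \cdot 16 \cdot 9 = 304 \cdot 9 = 2736$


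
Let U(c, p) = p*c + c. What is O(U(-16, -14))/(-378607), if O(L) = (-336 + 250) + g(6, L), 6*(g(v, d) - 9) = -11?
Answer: 473/2271642 ≈ 0.00020822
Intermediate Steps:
g(v, d) = 43/6 (g(v, d) = 9 + (⅙)*(-11) = 9 - 11/6 = 43/6)
U(c, p) = c + c*p (U(c, p) = c*p + c = c + c*p)
O(L) = -473/6 (O(L) = (-336 + 250) + 43/6 = -86 + 43/6 = -473/6)
O(U(-16, -14))/(-378607) = -473/6/(-378607) = -473/6*(-1/378607) = 473/2271642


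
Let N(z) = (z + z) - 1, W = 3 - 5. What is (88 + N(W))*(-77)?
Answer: -6391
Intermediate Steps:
W = -2
N(z) = -1 + 2*z (N(z) = 2*z - 1 = -1 + 2*z)
(88 + N(W))*(-77) = (88 + (-1 + 2*(-2)))*(-77) = (88 + (-1 - 4))*(-77) = (88 - 5)*(-77) = 83*(-77) = -6391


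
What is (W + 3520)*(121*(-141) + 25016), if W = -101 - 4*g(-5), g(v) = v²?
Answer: 26402645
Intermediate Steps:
W = -201 (W = -101 - 4*(-5)² = -101 - 4*25 = -101 - 100 = -201)
(W + 3520)*(121*(-141) + 25016) = (-201 + 3520)*(121*(-141) + 25016) = 3319*(-17061 + 25016) = 3319*7955 = 26402645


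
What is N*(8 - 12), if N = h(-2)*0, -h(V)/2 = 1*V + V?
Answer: 0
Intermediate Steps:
h(V) = -4*V (h(V) = -2*(1*V + V) = -2*(V + V) = -4*V)
N = 0 (N = -4*(-2)*0 = 8*0 = 0)
N*(8 - 12) = 0*(8 - 12) = 0*(-4) = 0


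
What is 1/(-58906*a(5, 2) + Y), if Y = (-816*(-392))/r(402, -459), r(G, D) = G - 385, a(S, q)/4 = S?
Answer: -1/1159304 ≈ -8.6259e-7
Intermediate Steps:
a(S, q) = 4*S
r(G, D) = -385 + G
Y = 18816 (Y = (-816*(-392))/(-385 + 402) = 319872/17 = 319872*(1/17) = 18816)
1/(-58906*a(5, 2) + Y) = 1/(-235624*5 + 18816) = 1/(-58906*20 + 18816) = 1/(-1178120 + 18816) = 1/(-1159304) = -1/1159304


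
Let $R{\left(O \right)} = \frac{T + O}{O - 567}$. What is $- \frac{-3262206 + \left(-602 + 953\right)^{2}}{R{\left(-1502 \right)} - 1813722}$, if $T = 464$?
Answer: $- \frac{432973423}{250172652} \approx -1.7307$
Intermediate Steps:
$R{\left(O \right)} = \frac{464 + O}{-567 + O}$ ($R{\left(O \right)} = \frac{464 + O}{O - 567} = \frac{464 + O}{-567 + O}$)
$- \frac{-3262206 + \left(-602 + 953\right)^{2}}{R{\left(-1502 \right)} - 1813722} = - \frac{-3262206 + \left(-602 + 953\right)^{2}}{\frac{464 - 1502}{-567 - 1502} - 1813722} = - \frac{-3262206 + 351^{2}}{\frac{1}{-2069} \left(-1038\right) - 1813722} = - \frac{-3262206 + 123201}{\left(- \frac{1}{2069}\right) \left(-1038\right) - 1813722} = - \frac{-3139005}{\frac{1038}{2069} - 1813722} = - \frac{-3139005}{- \frac{3752589780}{2069}} = - \frac{\left(-3139005\right) \left(-2069\right)}{3752589780} = \left(-1\right) \frac{432973423}{250172652} = - \frac{432973423}{250172652}$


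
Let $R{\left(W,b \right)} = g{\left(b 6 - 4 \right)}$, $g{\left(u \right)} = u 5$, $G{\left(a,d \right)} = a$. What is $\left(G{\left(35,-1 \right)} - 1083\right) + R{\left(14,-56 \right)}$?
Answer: $-2748$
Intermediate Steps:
$g{\left(u \right)} = 5 u$
$R{\left(W,b \right)} = -20 + 30 b$ ($R{\left(W,b \right)} = 5 \left(b 6 - 4\right) = 5 \left(6 b - 4\right) = 5 \left(-4 + 6 b\right) = -20 + 30 b$)
$\left(G{\left(35,-1 \right)} - 1083\right) + R{\left(14,-56 \right)} = \left(35 - 1083\right) + \left(-20 + 30 \left(-56\right)\right) = -1048 - 1700 = -2748$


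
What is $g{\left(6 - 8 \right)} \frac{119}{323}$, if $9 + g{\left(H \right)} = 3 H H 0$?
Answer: $- \frac{63}{19} \approx -3.3158$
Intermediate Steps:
$g{\left(H \right)} = -9$ ($g{\left(H \right)} = -9 + 3 H H 0 = -9 + 3 H^{2} \cdot 0 = -9 + 0 = -9$)
$g{\left(6 - 8 \right)} \frac{119}{323} = - 9 \cdot \frac{119}{323} = - 9 \cdot 119 \cdot \frac{1}{323} = \left(-9\right) \frac{7}{19} = - \frac{63}{19}$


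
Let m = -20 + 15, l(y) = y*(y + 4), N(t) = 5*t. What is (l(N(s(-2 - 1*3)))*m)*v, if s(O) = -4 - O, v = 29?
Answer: -6525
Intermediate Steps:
l(y) = y*(4 + y)
m = -5
(l(N(s(-2 - 1*3)))*m)*v = (((5*(-4 - (-2 - 1*3)))*(4 + 5*(-4 - (-2 - 1*3))))*(-5))*29 = (((5*(-4 - (-2 - 3)))*(4 + 5*(-4 - (-2 - 3))))*(-5))*29 = (((5*(-4 - 1*(-5)))*(4 + 5*(-4 - 1*(-5))))*(-5))*29 = (((5*(-4 + 5))*(4 + 5*(-4 + 5)))*(-5))*29 = (((5*1)*(4 + 5*1))*(-5))*29 = ((5*(4 + 5))*(-5))*29 = ((5*9)*(-5))*29 = (45*(-5))*29 = -225*29 = -6525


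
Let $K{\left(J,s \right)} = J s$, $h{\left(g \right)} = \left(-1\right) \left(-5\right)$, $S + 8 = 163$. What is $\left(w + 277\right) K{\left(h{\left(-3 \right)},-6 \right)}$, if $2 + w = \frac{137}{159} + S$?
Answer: $- \frac{685070}{53} \approx -12926.0$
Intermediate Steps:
$S = 155$ ($S = -8 + 163 = 155$)
$h{\left(g \right)} = 5$
$w = \frac{24464}{159}$ ($w = -2 + \left(\frac{137}{159} + 155\right) = -2 + \frac{24782}{159} = \frac{24464}{159} \approx 153.86$)
$\left(w + 277\right) K{\left(h{\left(-3 \right)},-6 \right)} = \left(\frac{24464}{159} + 277\right) 5 \left(-6\right) = \frac{68507}{159} \left(-30\right) = - \frac{685070}{53}$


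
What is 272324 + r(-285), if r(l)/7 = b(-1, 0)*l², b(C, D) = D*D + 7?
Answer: 4252349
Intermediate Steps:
b(C, D) = 7 + D² (b(C, D) = D² + 7 = 7 + D²)
r(l) = 49*l² (r(l) = 7*((7 + 0²)*l²) = 7*((7 + 0)*l²) = 7*(7*l²) = 49*l²)
272324 + r(-285) = 272324 + 49*(-285)² = 272324 + 49*81225 = 272324 + 3980025 = 4252349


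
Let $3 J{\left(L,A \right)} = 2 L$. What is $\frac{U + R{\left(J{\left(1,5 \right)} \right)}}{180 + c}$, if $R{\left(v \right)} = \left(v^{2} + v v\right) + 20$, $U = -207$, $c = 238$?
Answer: $- \frac{1675}{3762} \approx -0.44524$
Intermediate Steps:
$J{\left(L,A \right)} = \frac{2 L}{3}$
$R{\left(v \right)} = 20 + 2 v^{2}$ ($R{\left(v \right)} = \left(v^{2} + v^{2}\right) + 20 = 2 v^{2} + 20 = 20 + 2 v^{2}$)
$\frac{U + R{\left(J{\left(1,5 \right)} \right)}}{180 + c} = \frac{-207 + \left(20 + 2 \left(\frac{2}{3} \cdot 1\right)^{2}\right)}{180 + 238} = \frac{-207 + \left(20 + 2 \left(\frac{2}{3}\right)^{2}\right)}{418} = \left(-207 + \left(20 + 2 \cdot \frac{4}{9}\right)\right) \frac{1}{418} = \left(-207 + \left(20 + \frac{8}{9}\right)\right) \frac{1}{418} = \left(-207 + \frac{188}{9}\right) \frac{1}{418} = \left(- \frac{1675}{9}\right) \frac{1}{418} = - \frac{1675}{3762}$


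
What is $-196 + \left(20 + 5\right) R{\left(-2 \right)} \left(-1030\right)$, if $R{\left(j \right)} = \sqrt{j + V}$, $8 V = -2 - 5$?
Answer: $-196 - \frac{12875 i \sqrt{46}}{2} \approx -196.0 - 43661.0 i$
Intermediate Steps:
$V = - \frac{7}{8}$ ($V = \frac{-2 - 5}{8} = \frac{1}{8} \left(-7\right) = - \frac{7}{8} \approx -0.875$)
$R{\left(j \right)} = \sqrt{- \frac{7}{8} + j}$ ($R{\left(j \right)} = \sqrt{j - \frac{7}{8}} = \sqrt{- \frac{7}{8} + j}$)
$-196 + \left(20 + 5\right) R{\left(-2 \right)} \left(-1030\right) = -196 + \left(20 + 5\right) \frac{\sqrt{-14 + 16 \left(-2\right)}}{4} \left(-1030\right) = -196 + 25 \frac{\sqrt{-14 - 32}}{4} \left(-1030\right) = -196 + 25 \frac{\sqrt{-46}}{4} \left(-1030\right) = -196 + 25 \frac{i \sqrt{46}}{4} \left(-1030\right) = -196 + \frac{25 i \sqrt{46}}{4} \left(-1030\right) = -196 - \frac{12875 i \sqrt{46}}{2}$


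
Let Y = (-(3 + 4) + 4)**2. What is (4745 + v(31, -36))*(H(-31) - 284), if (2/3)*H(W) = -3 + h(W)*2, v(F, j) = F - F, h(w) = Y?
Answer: -2481635/2 ≈ -1.2408e+6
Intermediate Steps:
Y = 9 (Y = (-1*7 + 4)**2 = (-7 + 4)**2 = (-3)**2 = 9)
h(w) = 9
v(F, j) = 0
H(W) = 45/2 (H(W) = 3*(-3 + 9*2)/2 = 3*(-3 + 18)/2 = (3/2)*15 = 45/2)
(4745 + v(31, -36))*(H(-31) - 284) = (4745 + 0)*(45/2 - 284) = 4745*(-523/2) = -2481635/2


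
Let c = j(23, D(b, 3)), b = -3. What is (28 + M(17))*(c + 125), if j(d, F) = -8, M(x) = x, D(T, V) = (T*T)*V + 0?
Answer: 5265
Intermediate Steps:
D(T, V) = V*T² (D(T, V) = T²*V + 0 = V*T² + 0 = V*T²)
c = -8
(28 + M(17))*(c + 125) = (28 + 17)*(-8 + 125) = 45*117 = 5265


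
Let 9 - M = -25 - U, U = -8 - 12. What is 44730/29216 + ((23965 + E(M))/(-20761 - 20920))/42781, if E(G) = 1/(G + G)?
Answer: 279159358695163/182338283466416 ≈ 1.5310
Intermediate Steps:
U = -20
M = 14 (M = 9 - (-25 - 1*(-20)) = 9 - (-25 + 20) = 9 - 1*(-5) = 9 + 5 = 14)
E(G) = 1/(2*G)
44730/29216 + ((23965 + E(M))/(-20761 - 20920))/42781 = 44730/29216 + ((23965 + (½)/14)/(-20761 - 20920))/42781 = 44730*(1/29216) + ((23965 + (½)*(1/14))/(-41681))*(1/42781) = 22365/14608 + ((23965 + 1/28)*(-1/41681))*(1/42781) = 22365/14608 + ((671021/28)*(-1/41681))*(1/42781) = 22365/14608 - 671021/1167068*1/42781 = 22365/14608 - 671021/49928336108 = 279159358695163/182338283466416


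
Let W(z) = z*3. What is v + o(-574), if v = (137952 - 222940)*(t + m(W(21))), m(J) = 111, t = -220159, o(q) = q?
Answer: 18701438850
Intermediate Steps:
W(z) = 3*z
v = 18701439424 (v = (137952 - 222940)*(-220159 + 111) = -84988*(-220048) = 18701439424)
v + o(-574) = 18701439424 - 574 = 18701438850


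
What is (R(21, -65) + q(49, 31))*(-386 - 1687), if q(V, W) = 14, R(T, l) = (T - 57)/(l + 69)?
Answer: -10365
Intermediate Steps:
R(T, l) = (-57 + T)/(69 + l)
(R(21, -65) + q(49, 31))*(-386 - 1687) = ((-57 + 21)/(69 - 65) + 14)*(-386 - 1687) = (-36/4 + 14)*(-2073) = ((1/4)*(-36) + 14)*(-2073) = (-9 + 14)*(-2073) = 5*(-2073) = -10365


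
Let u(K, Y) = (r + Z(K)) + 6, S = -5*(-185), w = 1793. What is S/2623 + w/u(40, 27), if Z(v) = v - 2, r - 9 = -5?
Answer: 4747439/125904 ≈ 37.707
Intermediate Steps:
r = 4 (r = 9 - 5 = 4)
Z(v) = -2 + v
S = 925
u(K, Y) = 8 + K (u(K, Y) = (4 + (-2 + K)) + 6 = (2 + K) + 6 = 8 + K)
S/2623 + w/u(40, 27) = 925/2623 + 1793/(8 + 40) = 925*(1/2623) + 1793/48 = 925/2623 + 1793*(1/48) = 925/2623 + 1793/48 = 4747439/125904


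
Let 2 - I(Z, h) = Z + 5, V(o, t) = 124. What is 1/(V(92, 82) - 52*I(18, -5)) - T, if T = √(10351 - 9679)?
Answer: 1/1216 - 4*√42 ≈ -25.922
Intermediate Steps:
I(Z, h) = -3 - Z (I(Z, h) = 2 - (Z + 5) = 2 - (5 + Z) = 2 + (-5 - Z) = -3 - Z)
T = 4*√42 (T = √672 = 4*√42 ≈ 25.923)
1/(V(92, 82) - 52*I(18, -5)) - T = 1/(124 - 52*(-3 - 1*18)) - 4*√42 = 1/(124 - 52*(-3 - 18)) - 4*√42 = 1/(124 - 52*(-21)) - 4*√42 = 1/(124 + 1092) - 4*√42 = 1/1216 - 4*√42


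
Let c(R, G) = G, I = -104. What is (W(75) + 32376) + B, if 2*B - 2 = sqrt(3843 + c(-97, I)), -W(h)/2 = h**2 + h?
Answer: 20977 + sqrt(3739)/2 ≈ 21008.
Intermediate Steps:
W(h) = -2*h - 2*h**2 (W(h) = -2*(h**2 + h) = -2*(h + h**2) = -2*h - 2*h**2)
B = 1 + sqrt(3739)/2 (B = 1 + sqrt(3843 - 104)/2 = 1 + sqrt(3739)/2 ≈ 31.574)
(W(75) + 32376) + B = (-2*75*(1 + 75) + 32376) + (1 + sqrt(3739)/2) = (-2*75*76 + 32376) + (1 + sqrt(3739)/2) = (-11400 + 32376) + (1 + sqrt(3739)/2) = 20976 + (1 + sqrt(3739)/2) = 20977 + sqrt(3739)/2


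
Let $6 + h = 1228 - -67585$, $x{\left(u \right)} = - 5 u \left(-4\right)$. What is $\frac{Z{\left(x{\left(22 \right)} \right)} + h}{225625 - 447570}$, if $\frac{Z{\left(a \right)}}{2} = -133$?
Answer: $- \frac{68541}{221945} \approx -0.30882$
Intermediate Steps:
$x{\left(u \right)} = 20 u$
$Z{\left(a \right)} = -266$ ($Z{\left(a \right)} = 2 \left(-133\right) = -266$)
$h = 68807$ ($h = -6 + \left(1228 - -67585\right) = -6 + \left(1228 + 67585\right) = -6 + 68813 = 68807$)
$\frac{Z{\left(x{\left(22 \right)} \right)} + h}{225625 - 447570} = \frac{-266 + 68807}{225625 - 447570} = \frac{68541}{-221945} = 68541 \left(- \frac{1}{221945}\right) = - \frac{68541}{221945}$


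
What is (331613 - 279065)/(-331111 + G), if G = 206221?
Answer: -8758/20815 ≈ -0.42075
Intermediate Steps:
(331613 - 279065)/(-331111 + G) = (331613 - 279065)/(-331111 + 206221) = 52548/(-124890) = 52548*(-1/124890) = -8758/20815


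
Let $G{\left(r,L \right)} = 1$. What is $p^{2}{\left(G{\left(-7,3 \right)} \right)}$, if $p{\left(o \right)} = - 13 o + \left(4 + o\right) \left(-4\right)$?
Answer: $1089$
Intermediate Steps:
$p{\left(o \right)} = -16 - 17 o$ ($p{\left(o \right)} = - 13 o - \left(16 + 4 o\right) = -16 - 17 o$)
$p^{2}{\left(G{\left(-7,3 \right)} \right)} = \left(-16 - 17\right)^{2} = \left(-33\right)^{2} = 1089$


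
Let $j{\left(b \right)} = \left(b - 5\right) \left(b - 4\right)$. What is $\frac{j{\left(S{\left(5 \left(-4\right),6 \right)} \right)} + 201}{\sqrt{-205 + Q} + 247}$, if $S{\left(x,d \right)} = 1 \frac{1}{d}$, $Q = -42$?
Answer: $\frac{7903}{8928} - \frac{7903 i \sqrt{247}}{2205216} \approx 0.88519 - 0.056323 i$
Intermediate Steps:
$S{\left(x,d \right)} = \frac{1}{d}$
$j{\left(b \right)} = \left(-5 + b\right) \left(-4 + b\right)$
$\frac{j{\left(S{\left(5 \left(-4\right),6 \right)} \right)} + 201}{\sqrt{-205 + Q} + 247} = \frac{\left(20 + \left(\frac{1}{6}\right)^{2} - \frac{9}{6}\right) + 201}{\sqrt{-205 - 42} + 247} = \frac{\left(20 + \left(\frac{1}{6}\right)^{2} - \frac{3}{2}\right) + 201}{\sqrt{-247} + 247} = \frac{\left(20 + \frac{1}{36} - \frac{3}{2}\right) + 201}{i \sqrt{247} + 247} = \frac{\frac{667}{36} + 201}{247 + i \sqrt{247}} = \frac{7903}{36 \left(247 + i \sqrt{247}\right)}$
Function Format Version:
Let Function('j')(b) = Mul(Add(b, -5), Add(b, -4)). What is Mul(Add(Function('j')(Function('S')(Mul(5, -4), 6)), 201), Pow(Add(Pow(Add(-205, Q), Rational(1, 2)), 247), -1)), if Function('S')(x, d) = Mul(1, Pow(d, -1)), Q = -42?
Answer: Add(Rational(7903, 8928), Mul(Rational(-7903, 2205216), I, Pow(247, Rational(1, 2)))) ≈ Add(0.88519, Mul(-0.056323, I))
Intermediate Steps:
Function('S')(x, d) = Pow(d, -1)
Function('j')(b) = Mul(Add(-5, b), Add(-4, b))
Mul(Add(Function('j')(Function('S')(Mul(5, -4), 6)), 201), Pow(Add(Pow(Add(-205, Q), Rational(1, 2)), 247), -1)) = Mul(Add(Add(20, Pow(Pow(6, -1), 2), Mul(-9, Pow(6, -1))), 201), Pow(Add(Pow(Add(-205, -42), Rational(1, 2)), 247), -1)) = Mul(Add(Add(20, Pow(Rational(1, 6), 2), Mul(-9, Rational(1, 6))), 201), Pow(Add(Pow(-247, Rational(1, 2)), 247), -1)) = Mul(Add(Add(20, Rational(1, 36), Rational(-3, 2)), 201), Pow(Add(Mul(I, Pow(247, Rational(1, 2))), 247), -1)) = Mul(Add(Rational(667, 36), 201), Pow(Add(247, Mul(I, Pow(247, Rational(1, 2)))), -1)) = Mul(Rational(7903, 36), Pow(Add(247, Mul(I, Pow(247, Rational(1, 2)))), -1))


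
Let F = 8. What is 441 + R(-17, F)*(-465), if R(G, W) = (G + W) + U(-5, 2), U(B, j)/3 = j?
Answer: 1836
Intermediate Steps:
U(B, j) = 3*j
R(G, W) = 6 + G + W (R(G, W) = (G + W) + 3*2 = (G + W) + 6 = 6 + G + W)
441 + R(-17, F)*(-465) = 441 + (6 - 17 + 8)*(-465) = 441 - 3*(-465) = 441 + 1395 = 1836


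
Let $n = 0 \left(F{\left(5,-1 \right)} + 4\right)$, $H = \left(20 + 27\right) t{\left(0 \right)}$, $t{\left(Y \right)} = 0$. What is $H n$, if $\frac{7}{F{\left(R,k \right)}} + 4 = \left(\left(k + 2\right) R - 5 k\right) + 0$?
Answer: $0$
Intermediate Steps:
$H = 0$ ($H = \left(20 + 27\right) 0 = 47 \cdot 0 = 0$)
$F{\left(R,k \right)} = \frac{7}{-4 - 5 k + R \left(2 + k\right)}$ ($F{\left(R,k \right)} = \frac{7}{-4 + \left(\left(\left(k + 2\right) R - 5 k\right) + 0\right)} = \frac{7}{-4 + \left(\left(\left(2 + k\right) R - 5 k\right) + 0\right)} = \frac{7}{-4 + \left(\left(R \left(2 + k\right) - 5 k\right) + 0\right)} = \frac{7}{-4 + \left(\left(- 5 k + R \left(2 + k\right)\right) + 0\right)} = \frac{7}{-4 + \left(- 5 k + R \left(2 + k\right)\right)} = \frac{7}{-4 - 5 k + R \left(2 + k\right)}$)
$n = 0$ ($n = 0 \left(\frac{7}{-4 - -5 + 2 \cdot 5 + 5 \left(-1\right)} + 4\right) = 0 \left(\frac{7}{-4 + 5 + 10 - 5} + 4\right) = 0 \left(\frac{7}{6} + 4\right) = 0 \cdot \frac{31}{6} = 0$)
$H n = 0 \cdot 0 = 0$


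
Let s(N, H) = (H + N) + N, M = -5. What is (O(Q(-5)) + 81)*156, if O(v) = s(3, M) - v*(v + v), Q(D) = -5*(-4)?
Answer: -112008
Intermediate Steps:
s(N, H) = H + 2*N
Q(D) = 20
O(v) = 1 - 2*v² (O(v) = (-5 + 2*3) - v*(v + v) = (-5 + 6) - v*2*v = 1 - 2*v²)
(O(Q(-5)) + 81)*156 = ((1 - 2*20²) + 81)*156 = ((1 - 2*400) + 81)*156 = ((1 - 800) + 81)*156 = (-799 + 81)*156 = -718*156 = -112008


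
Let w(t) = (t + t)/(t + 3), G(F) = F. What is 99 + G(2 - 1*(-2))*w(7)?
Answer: 523/5 ≈ 104.60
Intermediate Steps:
w(t) = 2*t/(3 + t) (w(t) = (2*t)/(3 + t) = 2*t/(3 + t))
99 + G(2 - 1*(-2))*w(7) = 99 + (2 - 1*(-2))*(2*7/(3 + 7)) = 99 + (2 + 2)*(2*7/10) = 99 + 4*(2*7*(1/10)) = 99 + 4*(7/5) = 99 + 28/5 = 523/5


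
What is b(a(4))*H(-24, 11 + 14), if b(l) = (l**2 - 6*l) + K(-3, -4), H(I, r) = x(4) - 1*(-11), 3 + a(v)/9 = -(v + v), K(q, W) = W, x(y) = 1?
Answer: 124692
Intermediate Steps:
a(v) = -27 - 18*v (a(v) = -27 + 9*(-(v + v)) = -27 + 9*(-2*v) = -27 - 18*v)
H(I, r) = 12 (H(I, r) = 1 - 1*(-11) = 1 + 11 = 12)
b(l) = -4 + l**2 - 6*l (b(l) = (l**2 - 6*l) - 4 = -4 + l**2 - 6*l)
b(a(4))*H(-24, 11 + 14) = (-4 + (-27 - 18*4)**2 - 6*(-27 - 18*4))*12 = (-4 + (-27 - 72)**2 - 6*(-27 - 72))*12 = (-4 + (-99)**2 - 6*(-99))*12 = (-4 + 9801 + 594)*12 = 10391*12 = 124692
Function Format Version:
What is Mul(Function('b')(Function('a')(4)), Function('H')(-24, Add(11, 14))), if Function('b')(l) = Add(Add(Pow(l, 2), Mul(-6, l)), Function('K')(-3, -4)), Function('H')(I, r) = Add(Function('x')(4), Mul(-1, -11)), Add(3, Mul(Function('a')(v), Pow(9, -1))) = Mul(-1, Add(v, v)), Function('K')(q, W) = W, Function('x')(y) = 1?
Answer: 124692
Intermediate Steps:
Function('a')(v) = Add(-27, Mul(-18, v)) (Function('a')(v) = Add(-27, Mul(9, Mul(-1, Add(v, v)))) = Add(-27, Mul(9, Mul(-1, Mul(2, v)))) = Add(-27, Mul(9, Mul(-2, v))) = Add(-27, Mul(-18, v)))
Function('H')(I, r) = 12 (Function('H')(I, r) = Add(1, Mul(-1, -11)) = Add(1, 11) = 12)
Function('b')(l) = Add(-4, Pow(l, 2), Mul(-6, l)) (Function('b')(l) = Add(Add(Pow(l, 2), Mul(-6, l)), -4) = Add(-4, Pow(l, 2), Mul(-6, l)))
Mul(Function('b')(Function('a')(4)), Function('H')(-24, Add(11, 14))) = Mul(Add(-4, Pow(Add(-27, Mul(-18, 4)), 2), Mul(-6, Add(-27, Mul(-18, 4)))), 12) = Mul(Add(-4, Pow(Add(-27, -72), 2), Mul(-6, Add(-27, -72))), 12) = Mul(Add(-4, Pow(-99, 2), Mul(-6, -99)), 12) = Mul(Add(-4, 9801, 594), 12) = Mul(10391, 12) = 124692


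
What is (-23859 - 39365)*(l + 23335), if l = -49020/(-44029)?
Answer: -64960493629640/44029 ≈ -1.4754e+9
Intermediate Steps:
l = 49020/44029 (l = -49020*(-1/44029) = 49020/44029 ≈ 1.1134)
(-23859 - 39365)*(l + 23335) = (-23859 - 39365)*(49020/44029 + 23335) = -63224*1027465735/44029 = -64960493629640/44029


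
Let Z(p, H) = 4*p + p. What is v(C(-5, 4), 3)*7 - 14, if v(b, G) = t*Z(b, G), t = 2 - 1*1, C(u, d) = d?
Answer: 126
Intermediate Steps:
t = 1 (t = 2 - 1 = 1)
Z(p, H) = 5*p
v(b, G) = 5*b (v(b, G) = 1*(5*b) = 5*b)
v(C(-5, 4), 3)*7 - 14 = (5*4)*7 - 14 = 20*7 - 14 = 140 - 14 = 126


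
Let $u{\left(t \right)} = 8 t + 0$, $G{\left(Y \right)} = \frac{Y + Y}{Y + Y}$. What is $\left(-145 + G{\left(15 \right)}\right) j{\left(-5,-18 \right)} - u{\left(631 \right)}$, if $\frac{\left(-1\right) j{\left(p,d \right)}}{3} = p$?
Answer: $-7208$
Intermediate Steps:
$G{\left(Y \right)} = 1$ ($G{\left(Y \right)} = \frac{2 Y}{2 Y} = 2 Y \frac{1}{2 Y} = 1$)
$u{\left(t \right)} = 8 t$
$j{\left(p,d \right)} = - 3 p$
$\left(-145 + G{\left(15 \right)}\right) j{\left(-5,-18 \right)} - u{\left(631 \right)} = \left(-145 + 1\right) \left(\left(-3\right) \left(-5\right)\right) - 8 \cdot 631 = \left(-144\right) 15 - 5048 = -2160 - 5048 = -7208$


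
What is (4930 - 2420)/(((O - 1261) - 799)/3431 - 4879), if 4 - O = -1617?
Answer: -4305905/8370144 ≈ -0.51444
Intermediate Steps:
O = 1621 (O = 4 - 1*(-1617) = 4 + 1617 = 1621)
(4930 - 2420)/(((O - 1261) - 799)/3431 - 4879) = (4930 - 2420)/(((1621 - 1261) - 799)/3431 - 4879) = 2510/((360 - 799)*(1/3431) - 4879) = 2510/(-439*1/3431 - 4879) = 2510/(-439/3431 - 4879) = 2510/(-16740288/3431) = 2510*(-3431/16740288) = -4305905/8370144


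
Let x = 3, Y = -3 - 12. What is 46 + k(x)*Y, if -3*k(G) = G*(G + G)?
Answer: 136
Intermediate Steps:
Y = -15
k(G) = -2*G²/3 (k(G) = -G*(G + G)/3 = -G*2*G/3 = -2*G²/3)
46 + k(x)*Y = 46 - ⅔*3²*(-15) = 46 - ⅔*9*(-15) = 46 - 6*(-15) = 46 + 90 = 136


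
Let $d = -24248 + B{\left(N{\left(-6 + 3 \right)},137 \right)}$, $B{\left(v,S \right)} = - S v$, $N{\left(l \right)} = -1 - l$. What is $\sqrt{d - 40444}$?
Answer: $i \sqrt{64966} \approx 254.88 i$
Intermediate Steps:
$B{\left(v,S \right)} = - S v$
$d = -24522$ ($d = -24248 - 137 \left(-1 - \left(-6 + 3\right)\right) = -24248 - 137 \left(-1 - -3\right) = -24248 - 137 \left(-1 + 3\right) = -24248 - 137 \cdot 2 = -24248 - 274 = -24522$)
$\sqrt{d - 40444} = \sqrt{-24522 - 40444} = \sqrt{-64966} = i \sqrt{64966}$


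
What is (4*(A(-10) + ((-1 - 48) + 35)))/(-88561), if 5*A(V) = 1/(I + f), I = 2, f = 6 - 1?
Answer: 1956/3099635 ≈ 0.00063104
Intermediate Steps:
f = 5
A(V) = 1/35 (A(V) = 1/(5*(2 + 5)) = (1/5)/7 = (1/5)*(1/7) = 1/35)
(4*(A(-10) + ((-1 - 48) + 35)))/(-88561) = (4*(1/35 + ((-1 - 48) + 35)))/(-88561) = (4*(1/35 + (-49 + 35)))*(-1/88561) = (4*(1/35 - 14))*(-1/88561) = (4*(-489/35))*(-1/88561) = -1956/35*(-1/88561) = 1956/3099635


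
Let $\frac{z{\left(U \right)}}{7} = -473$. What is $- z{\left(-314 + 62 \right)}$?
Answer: $3311$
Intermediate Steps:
$z{\left(U \right)} = -3311$ ($z{\left(U \right)} = 7 \left(-473\right) = -3311$)
$- z{\left(-314 + 62 \right)} = \left(-1\right) \left(-3311\right) = 3311$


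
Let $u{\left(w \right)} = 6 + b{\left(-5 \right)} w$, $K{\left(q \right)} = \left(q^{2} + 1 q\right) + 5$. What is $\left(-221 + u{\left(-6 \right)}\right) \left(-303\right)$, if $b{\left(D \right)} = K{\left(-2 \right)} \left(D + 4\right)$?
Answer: $52419$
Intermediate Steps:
$K{\left(q \right)} = 5 + q + q^{2}$ ($K{\left(q \right)} = \left(q^{2} + q\right) + 5 = \left(q + q^{2}\right) + 5 = 5 + q + q^{2}$)
$b{\left(D \right)} = 28 + 7 D$ ($b{\left(D \right)} = \left(5 - 2 + \left(-2\right)^{2}\right) \left(D + 4\right) = \left(5 - 2 + 4\right) \left(4 + D\right) = 7 \left(4 + D\right) = 28 + 7 D$)
$u{\left(w \right)} = 6 - 7 w$ ($u{\left(w \right)} = 6 + \left(28 + 7 \left(-5\right)\right) w = 6 + \left(28 - 35\right) w = 6 - 7 w$)
$\left(-221 + u{\left(-6 \right)}\right) \left(-303\right) = \left(-221 + \left(6 - -42\right)\right) \left(-303\right) = \left(-221 + \left(6 + 42\right)\right) \left(-303\right) = \left(-221 + 48\right) \left(-303\right) = \left(-173\right) \left(-303\right) = 52419$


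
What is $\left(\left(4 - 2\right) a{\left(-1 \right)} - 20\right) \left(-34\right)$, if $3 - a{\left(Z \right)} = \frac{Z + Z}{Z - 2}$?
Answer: $\frac{1564}{3} \approx 521.33$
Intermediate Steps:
$a{\left(Z \right)} = 3 - \frac{2 Z}{-2 + Z}$ ($a{\left(Z \right)} = 3 - \frac{Z + Z}{Z - 2} = 3 - \frac{2 Z}{-2 + Z}$)
$\left(\left(4 - 2\right) a{\left(-1 \right)} - 20\right) \left(-34\right) = \left(\left(4 - 2\right) \frac{-6 - 1}{-2 - 1} - 20\right) \left(-34\right) = \left(2 \frac{1}{-3} \left(-7\right) - 20\right) \left(-34\right) = \left(2 \left(\left(- \frac{1}{3}\right) \left(-7\right)\right) - 20\right) \left(-34\right) = \left(2 \cdot \frac{7}{3} - 20\right) \left(-34\right) = \left(\frac{14}{3} - 20\right) \left(-34\right) = \left(- \frac{46}{3}\right) \left(-34\right) = \frac{1564}{3}$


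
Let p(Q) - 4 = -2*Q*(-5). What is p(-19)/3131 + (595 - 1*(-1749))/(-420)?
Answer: -59816/10605 ≈ -5.6404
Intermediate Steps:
p(Q) = 4 + 10*Q (p(Q) = 4 - 2*Q*(-5) = 4 + 10*Q)
p(-19)/3131 + (595 - 1*(-1749))/(-420) = (4 + 10*(-19))/3131 + (595 - 1*(-1749))/(-420) = (4 - 190)*(1/3131) + (595 + 1749)*(-1/420) = -186*1/3131 + 2344*(-1/420) = -6/101 - 586/105 = -59816/10605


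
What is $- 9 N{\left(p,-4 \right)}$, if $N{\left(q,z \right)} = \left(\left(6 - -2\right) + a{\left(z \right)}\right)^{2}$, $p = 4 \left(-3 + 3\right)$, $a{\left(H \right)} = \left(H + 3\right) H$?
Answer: $-1296$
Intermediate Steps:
$a{\left(H \right)} = H \left(3 + H\right)$ ($a{\left(H \right)} = \left(3 + H\right) H = H \left(3 + H\right)$)
$p = 0$ ($p = 4 \cdot 0 = 0$)
$N{\left(q,z \right)} = \left(8 + z \left(3 + z\right)\right)^{2}$ ($N{\left(q,z \right)} = \left(\left(6 - -2\right) + z \left(3 + z\right)\right)^{2} = \left(\left(6 + 2\right) + z \left(3 + z\right)\right)^{2} = \left(8 + z \left(3 + z\right)\right)^{2}$)
$- 9 N{\left(p,-4 \right)} = - 9 \left(8 - 4 \left(3 - 4\right)\right)^{2} = - 9 \left(8 - -4\right)^{2} = - 9 \left(8 + 4\right)^{2} = - 9 \cdot 12^{2} = \left(-9\right) 144 = -1296$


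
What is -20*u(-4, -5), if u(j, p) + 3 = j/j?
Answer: 40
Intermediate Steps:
u(j, p) = -2 (u(j, p) = -3 + j/j = -3 + 1 = -2)
-20*u(-4, -5) = -20*(-2) = 40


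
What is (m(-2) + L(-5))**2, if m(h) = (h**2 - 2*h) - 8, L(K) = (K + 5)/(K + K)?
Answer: 0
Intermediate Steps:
L(K) = (5 + K)/(2*K) (L(K) = (5 + K)/((2*K)) = (5 + K)*(1/(2*K)) = (5 + K)/(2*K))
m(h) = -8 + h**2 - 2*h
(m(-2) + L(-5))**2 = ((-8 + (-2)**2 - 2*(-2)) + (1/2)*(5 - 5)/(-5))**2 = ((-8 + 4 + 4) + (1/2)*(-1/5)*0)**2 = (0 + 0)**2 = 0**2 = 0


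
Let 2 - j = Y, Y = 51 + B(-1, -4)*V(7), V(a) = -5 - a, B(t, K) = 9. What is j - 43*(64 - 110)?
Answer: 2037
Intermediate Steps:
Y = -57 (Y = 51 + 9*(-5 - 1*7) = 51 + 9*(-5 - 7) = 51 + 9*(-12) = 51 - 108 = -57)
j = 59 (j = 2 - 1*(-57) = 2 + 57 = 59)
j - 43*(64 - 110) = 59 - 43*(64 - 110) = 59 - 43*(-46) = 59 - 1*(-1978) = 59 + 1978 = 2037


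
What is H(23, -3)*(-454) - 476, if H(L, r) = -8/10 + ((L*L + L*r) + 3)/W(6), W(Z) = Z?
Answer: -527197/15 ≈ -35146.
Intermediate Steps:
H(L, r) = -3/10 + L²/6 + L*r/6 (H(L, r) = -8/10 + ((L*L + L*r) + 3)/6 = -8*⅒ + ((L² + L*r) + 3)*(⅙) = -⅘ + (3 + L² + L*r)*(⅙) = -⅘ + (½ + L²/6 + L*r/6) = -3/10 + L²/6 + L*r/6)
H(23, -3)*(-454) - 476 = (-3/10 + (⅙)*23² + (⅙)*23*(-3))*(-454) - 476 = (-3/10 + (⅙)*529 - 23/2)*(-454) - 476 = (-3/10 + 529/6 - 23/2)*(-454) - 476 = (2291/30)*(-454) - 476 = -520057/15 - 476 = -527197/15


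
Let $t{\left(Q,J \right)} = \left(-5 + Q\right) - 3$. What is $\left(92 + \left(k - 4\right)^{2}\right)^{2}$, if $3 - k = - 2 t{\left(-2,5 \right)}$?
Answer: $284089$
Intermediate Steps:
$t{\left(Q,J \right)} = -8 + Q$
$k = -17$ ($k = 3 - - 2 \left(-8 - 2\right) = 3 - \left(-2\right) \left(-10\right) = 3 - 20 = -17$)
$\left(92 + \left(k - 4\right)^{2}\right)^{2} = \left(92 + \left(-17 - 4\right)^{2}\right)^{2} = \left(92 + \left(-21\right)^{2}\right)^{2} = \left(92 + 441\right)^{2} = 533^{2} = 284089$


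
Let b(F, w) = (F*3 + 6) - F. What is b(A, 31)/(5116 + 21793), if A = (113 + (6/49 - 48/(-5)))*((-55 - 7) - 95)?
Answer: -9439568/6592705 ≈ -1.4318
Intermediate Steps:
A = -4720519/245 (A = (113 + (6*(1/49) - 48*(-⅕)))*(-62 - 95) = (113 + (6/49 + 48/5))*(-157) = (113 + 2382/245)*(-157) = (30067/245)*(-157) = -4720519/245 ≈ -19267.)
b(F, w) = 6 + 2*F (b(F, w) = (3*F + 6) - F = (6 + 3*F) - F = 6 + 2*F)
b(A, 31)/(5116 + 21793) = (6 + 2*(-4720519/245))/(5116 + 21793) = (6 - 9441038/245)/26909 = -9439568/245*1/26909 = -9439568/6592705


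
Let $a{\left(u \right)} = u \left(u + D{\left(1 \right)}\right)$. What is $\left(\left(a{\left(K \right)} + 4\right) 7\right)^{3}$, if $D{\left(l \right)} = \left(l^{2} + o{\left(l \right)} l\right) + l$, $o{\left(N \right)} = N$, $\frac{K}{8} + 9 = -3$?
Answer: $244421983013824$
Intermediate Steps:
$K = -96$ ($K = -72 + 8 \left(-3\right) = -72 - 24 = -96$)
$D{\left(l \right)} = l + 2 l^{2}$ ($D{\left(l \right)} = \left(l^{2} + l l\right) + l = \left(l^{2} + l^{2}\right) + l = 2 l^{2} + l = l + 2 l^{2}$)
$a{\left(u \right)} = u \left(3 + u\right)$ ($a{\left(u \right)} = u \left(u + 1 \left(1 + 2 \cdot 1\right)\right) = u \left(u + 1 \left(1 + 2\right)\right) = u \left(u + 1 \cdot 3\right) = u \left(u + 3\right) = u \left(3 + u\right)$)
$\left(\left(a{\left(K \right)} + 4\right) 7\right)^{3} = \left(\left(- 96 \left(3 - 96\right) + 4\right) 7\right)^{3} = \left(\left(\left(-96\right) \left(-93\right) + 4\right) 7\right)^{3} = \left(\left(8928 + 4\right) 7\right)^{3} = \left(8932 \cdot 7\right)^{3} = 62524^{3} = 244421983013824$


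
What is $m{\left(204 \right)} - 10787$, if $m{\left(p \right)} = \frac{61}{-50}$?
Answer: $- \frac{539411}{50} \approx -10788.0$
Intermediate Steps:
$m{\left(p \right)} = - \frac{61}{50}$ ($m{\left(p \right)} = 61 \left(- \frac{1}{50}\right) = - \frac{61}{50}$)
$m{\left(204 \right)} - 10787 = - \frac{61}{50} - 10787 = - \frac{539411}{50}$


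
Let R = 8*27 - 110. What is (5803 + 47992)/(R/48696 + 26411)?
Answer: 1309800660/643055081 ≈ 2.0368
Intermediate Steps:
R = 106 (R = 216 - 110 = 106)
(5803 + 47992)/(R/48696 + 26411) = (5803 + 47992)/(106/48696 + 26411) = 53795/(106*(1/48696) + 26411) = 53795/(53/24348 + 26411) = 53795/(643055081/24348) = 53795*(24348/643055081) = 1309800660/643055081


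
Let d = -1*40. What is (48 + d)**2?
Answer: 64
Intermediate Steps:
d = -40
(48 + d)**2 = (48 - 40)**2 = 8**2 = 64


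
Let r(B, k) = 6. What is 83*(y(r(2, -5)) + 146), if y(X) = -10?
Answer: 11288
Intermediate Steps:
83*(y(r(2, -5)) + 146) = 83*(-10 + 146) = 83*136 = 11288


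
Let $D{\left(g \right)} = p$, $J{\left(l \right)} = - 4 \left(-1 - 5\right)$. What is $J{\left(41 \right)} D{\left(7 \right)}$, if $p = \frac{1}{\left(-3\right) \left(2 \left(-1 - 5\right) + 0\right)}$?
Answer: $\frac{2}{3} \approx 0.66667$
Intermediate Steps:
$J{\left(l \right)} = 24$ ($J{\left(l \right)} = \left(-4\right) \left(-6\right) = 24$)
$p = \frac{1}{36}$ ($p = \frac{1}{\left(-3\right) \left(2 \left(-6\right) + 0\right)} = \frac{1}{\left(-3\right) \left(-12 + 0\right)} = \frac{1}{\left(-3\right) \left(-12\right)} = \frac{1}{36} \approx 0.027778$)
$D{\left(g \right)} = \frac{1}{36}$
$J{\left(41 \right)} D{\left(7 \right)} = 24 \cdot \frac{1}{36} = \frac{2}{3}$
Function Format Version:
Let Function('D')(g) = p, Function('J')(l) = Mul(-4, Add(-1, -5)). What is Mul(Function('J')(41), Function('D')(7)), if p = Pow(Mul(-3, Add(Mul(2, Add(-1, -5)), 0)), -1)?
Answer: Rational(2, 3) ≈ 0.66667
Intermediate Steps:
Function('J')(l) = 24 (Function('J')(l) = Mul(-4, -6) = 24)
p = Rational(1, 36) (p = Pow(Mul(-3, Add(Mul(2, -6), 0)), -1) = Pow(Mul(-3, Add(-12, 0)), -1) = Pow(Mul(-3, -12), -1) = Pow(36, -1) = Rational(1, 36) ≈ 0.027778)
Function('D')(g) = Rational(1, 36)
Mul(Function('J')(41), Function('D')(7)) = Mul(24, Rational(1, 36)) = Rational(2, 3)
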